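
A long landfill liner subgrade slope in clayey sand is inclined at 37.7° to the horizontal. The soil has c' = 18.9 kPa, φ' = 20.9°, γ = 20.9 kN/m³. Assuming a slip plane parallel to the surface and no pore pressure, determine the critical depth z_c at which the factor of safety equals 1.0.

z_c = 3.69 m

Setting FS = 1.00 in FS = [c' + γz cos²β tanφ'] / [γz sinβ cosβ] and solving for z:
z = c' / [γ cosβ (FS·sinβ − cosβ·tanφ')]
  = 18.9 / [20.9·cos37.7°·(1.00·sin37.7° − cos37.7°·tan20.9°)]
  = 18.9 / [20.9·0.7912·(1.00·0.6115 − 0.7912·0.3819)]
  = 18.9 / 5.1162 = 3.694 m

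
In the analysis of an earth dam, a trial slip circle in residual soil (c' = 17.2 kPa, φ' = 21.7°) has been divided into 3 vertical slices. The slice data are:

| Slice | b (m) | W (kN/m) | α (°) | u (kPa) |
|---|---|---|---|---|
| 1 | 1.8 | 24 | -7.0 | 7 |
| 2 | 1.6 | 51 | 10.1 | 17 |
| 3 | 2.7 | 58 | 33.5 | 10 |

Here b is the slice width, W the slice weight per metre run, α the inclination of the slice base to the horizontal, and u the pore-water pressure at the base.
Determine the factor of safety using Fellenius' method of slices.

FS = 3.54

Ordinary method of slices: FS = Σ[c'·Δl_i + (W_i cosα_i − u_i·Δl_i)·tanφ'] / Σ W_i sinα_i, with Δl_i = b_i / cosα_i.
Slice 1: Δl = 1.8/cos(-7.0°) = 1.814 m; N'_1 = 24·cos(-7.0°) − 7·1.814 = 11.1; c'Δl = 31.19; W sinα = -2.9
Slice 2: Δl = 1.6/cos10.1° = 1.625 m; N'_2 = 51·cos10.1° − 17·1.625 = 22.6; c'Δl = 27.95; W sinα = 8.9
Slice 3: Δl = 2.7/cos33.5° = 3.238 m; N'_3 = 58·cos33.5° − 10·3.238 = 16.0; c'Δl = 55.69; W sinα = 32.0
Σc'Δl = 114.8 kN/m; ΣN' = 49.7 kN/m; ΣW sinα = 38.0 kN/m
Resisting = 114.8 + 49.7·tan21.7° = 114.8 + 19.8 = 134.6 kN/m
FS = 134.6 / 38.0 = 3.540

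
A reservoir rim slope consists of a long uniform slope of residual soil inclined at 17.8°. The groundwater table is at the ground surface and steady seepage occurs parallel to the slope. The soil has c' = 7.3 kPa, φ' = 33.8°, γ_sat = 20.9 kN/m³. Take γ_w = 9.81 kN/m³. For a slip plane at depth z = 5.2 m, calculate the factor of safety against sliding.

With seepage parallel to the slope and the water table at the surface, the effective normal stress on the slip plane uses the buoyant unit weight γ' = γ_sat − γ_w while the driving shear stress uses γ_sat:
FS = [c' + γ' z cos²β tanφ'] / [γ_sat z sinβ cosβ]
γ' = 20.9 − 9.81 = 11.09 kN/m³
Numerator = 7.3 + 11.09·5.2·cos²17.8°·tan33.8° = 7.3 + 11.09·5.2·0.9066·0.6694 = 42.298 kPa
Denominator = 20.9·5.2·sin17.8°·cos17.8° = 20.9·5.2·0.3057·0.9521 = 31.633 kPa
FS = 42.298 / 31.633 = 1.337

FS = 1.34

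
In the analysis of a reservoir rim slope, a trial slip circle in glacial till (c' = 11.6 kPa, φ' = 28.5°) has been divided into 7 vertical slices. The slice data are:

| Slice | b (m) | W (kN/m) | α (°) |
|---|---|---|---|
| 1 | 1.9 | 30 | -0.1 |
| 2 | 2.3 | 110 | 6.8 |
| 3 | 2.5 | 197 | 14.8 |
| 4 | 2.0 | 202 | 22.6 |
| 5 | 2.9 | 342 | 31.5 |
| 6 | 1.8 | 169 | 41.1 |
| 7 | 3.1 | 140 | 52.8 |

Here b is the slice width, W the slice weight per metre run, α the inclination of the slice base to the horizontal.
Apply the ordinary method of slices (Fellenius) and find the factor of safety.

Ordinary method of slices: FS = Σ[c'·Δl_i + (W_i cosα_i)·tanφ'] / Σ W_i sinα_i, with Δl_i = b_i / cosα_i.
Slice 1: Δl = 1.9/cos(-0.1°) = 1.900 m; N'_1 = 30·cos(-0.1°) = 30.0; c'Δl = 22.04; W sinα = -0.1
Slice 2: Δl = 2.3/cos6.8° = 2.316 m; N'_2 = 110·cos6.8° = 109.2; c'Δl = 26.87; W sinα = 13.0
Slice 3: Δl = 2.5/cos14.8° = 2.586 m; N'_3 = 197·cos14.8° = 190.5; c'Δl = 30.00; W sinα = 50.3
Slice 4: Δl = 2.0/cos22.6° = 2.166 m; N'_4 = 202·cos22.6° = 186.5; c'Δl = 25.13; W sinα = 77.6
Slice 5: Δl = 2.9/cos31.5° = 3.401 m; N'_5 = 342·cos31.5° = 291.6; c'Δl = 39.45; W sinα = 178.7
Slice 6: Δl = 1.8/cos41.1° = 2.389 m; N'_6 = 169·cos41.1° = 127.4; c'Δl = 27.71; W sinα = 111.1
Slice 7: Δl = 3.1/cos52.8° = 5.127 m; N'_7 = 140·cos52.8° = 84.6; c'Δl = 59.48; W sinα = 111.5
Σc'Δl = 230.7 kN/m; ΣN' = 1019.8 kN/m; ΣW sinα = 542.2 kN/m
Resisting = 230.7 + 1019.8·tan28.5° = 230.7 + 553.7 = 784.4 kN/m
FS = 784.4 / 542.2 = 1.447

FS = 1.45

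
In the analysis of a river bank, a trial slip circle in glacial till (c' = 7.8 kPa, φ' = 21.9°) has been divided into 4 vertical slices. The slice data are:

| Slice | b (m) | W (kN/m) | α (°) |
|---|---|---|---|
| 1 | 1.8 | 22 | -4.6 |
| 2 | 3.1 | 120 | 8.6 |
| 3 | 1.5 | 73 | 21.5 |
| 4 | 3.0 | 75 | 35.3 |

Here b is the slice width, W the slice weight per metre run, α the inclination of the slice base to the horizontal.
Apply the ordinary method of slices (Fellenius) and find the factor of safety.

FS = 2.18

Ordinary method of slices: FS = Σ[c'·Δl_i + (W_i cosα_i)·tanφ'] / Σ W_i sinα_i, with Δl_i = b_i / cosα_i.
Slice 1: Δl = 1.8/cos(-4.6°) = 1.806 m; N'_1 = 22·cos(-4.6°) = 21.9; c'Δl = 14.09; W sinα = -1.8
Slice 2: Δl = 3.1/cos8.6° = 3.135 m; N'_2 = 120·cos8.6° = 118.7; c'Δl = 24.45; W sinα = 17.9
Slice 3: Δl = 1.5/cos21.5° = 1.612 m; N'_3 = 73·cos21.5° = 67.9; c'Δl = 12.57; W sinα = 26.8
Slice 4: Δl = 3.0/cos35.3° = 3.676 m; N'_4 = 75·cos35.3° = 61.2; c'Δl = 28.67; W sinα = 43.3
Σc'Δl = 79.8 kN/m; ΣN' = 269.7 kN/m; ΣW sinα = 86.3 kN/m
Resisting = 79.8 + 269.7·tan21.9° = 79.8 + 108.4 = 188.2 kN/m
FS = 188.2 / 86.3 = 2.182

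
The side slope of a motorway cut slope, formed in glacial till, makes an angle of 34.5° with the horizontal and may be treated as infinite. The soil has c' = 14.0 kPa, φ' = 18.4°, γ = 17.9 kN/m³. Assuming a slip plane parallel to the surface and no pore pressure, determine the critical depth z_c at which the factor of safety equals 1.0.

Setting FS = 1.00 in FS = [c' + γz cos²β tanφ'] / [γz sinβ cosβ] and solving for z:
z = c' / [γ cosβ (FS·sinβ − cosβ·tanφ')]
  = 14.0 / [17.9·cos34.5°·(1.00·sin34.5° − cos34.5°·tan18.4°)]
  = 14.0 / [17.9·0.8241·(1.00·0.5664 − 0.8241·0.3327)]
  = 14.0 / 4.3113 = 3.247 m

z_c = 3.25 m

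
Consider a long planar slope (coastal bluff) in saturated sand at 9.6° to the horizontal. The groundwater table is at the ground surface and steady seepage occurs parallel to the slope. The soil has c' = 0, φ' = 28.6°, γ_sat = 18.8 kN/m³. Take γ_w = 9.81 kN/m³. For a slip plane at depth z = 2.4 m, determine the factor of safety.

FS = 1.54

With seepage parallel to the slope and the water table at the surface, the effective normal stress on the slip plane uses the buoyant unit weight γ' = γ_sat − γ_w while the driving shear stress uses γ_sat:
FS = [c' + γ' z cos²β tanφ'] / [γ_sat z sinβ cosβ]
(For c' = 0 this reduces to FS = (γ'/γ_sat)·tanφ'/tanβ.)
γ' = 18.8 − 9.81 = 8.99 kN/m³
Numerator = 0.0 + 8.99·2.4·cos²9.6°·tan28.6° = 0.0 + 8.99·2.4·0.9722·0.5452 = 11.436 kPa
Denominator = 18.8·2.4·sin9.6°·cos9.6° = 18.8·2.4·0.1668·0.9860 = 7.419 kPa
FS = 11.436 / 7.419 = 1.541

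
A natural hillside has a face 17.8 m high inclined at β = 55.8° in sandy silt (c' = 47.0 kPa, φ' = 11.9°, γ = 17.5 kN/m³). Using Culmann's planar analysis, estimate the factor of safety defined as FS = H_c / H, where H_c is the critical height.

FS = 1.75

H_c = (4c'/γ) · sinβ cosφ' / [1 − cos(β − φ')]
    = (4·47.0/17.5) · sin55.8°·cos11.9° / [1 − cos43.9°]
    = 10.743 · 0.8093 / 0.2794 = 31.11 m
FS = H_c / H = 31.11 / 17.8 = 1.748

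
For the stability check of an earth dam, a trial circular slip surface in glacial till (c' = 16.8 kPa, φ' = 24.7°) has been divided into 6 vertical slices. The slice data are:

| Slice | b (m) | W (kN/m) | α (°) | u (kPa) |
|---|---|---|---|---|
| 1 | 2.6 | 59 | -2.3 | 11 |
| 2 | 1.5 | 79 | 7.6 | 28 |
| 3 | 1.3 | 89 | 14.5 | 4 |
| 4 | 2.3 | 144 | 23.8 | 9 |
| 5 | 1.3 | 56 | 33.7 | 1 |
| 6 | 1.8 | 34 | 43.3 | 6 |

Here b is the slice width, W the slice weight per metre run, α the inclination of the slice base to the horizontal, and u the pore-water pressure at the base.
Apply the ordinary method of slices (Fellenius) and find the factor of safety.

FS = 2.41

Ordinary method of slices: FS = Σ[c'·Δl_i + (W_i cosα_i − u_i·Δl_i)·tanφ'] / Σ W_i sinα_i, with Δl_i = b_i / cosα_i.
Slice 1: Δl = 2.6/cos(-2.3°) = 2.602 m; N'_1 = 59·cos(-2.3°) − 11·2.602 = 30.3; c'Δl = 43.72; W sinα = -2.4
Slice 2: Δl = 1.5/cos7.6° = 1.513 m; N'_2 = 79·cos7.6° − 28·1.513 = 35.9; c'Δl = 25.42; W sinα = 10.4
Slice 3: Δl = 1.3/cos14.5° = 1.343 m; N'_3 = 89·cos14.5° − 4·1.343 = 80.8; c'Δl = 22.56; W sinα = 22.3
Slice 4: Δl = 2.3/cos23.8° = 2.514 m; N'_4 = 144·cos23.8° − 9·2.514 = 109.1; c'Δl = 42.23; W sinα = 58.1
Slice 5: Δl = 1.3/cos33.7° = 1.563 m; N'_5 = 56·cos33.7° − 1·1.563 = 45.0; c'Δl = 26.25; W sinα = 31.1
Slice 6: Δl = 1.8/cos43.3° = 2.473 m; N'_6 = 34·cos43.3° − 6·2.473 = 9.9; c'Δl = 41.55; W sinα = 23.3
Σc'Δl = 201.7 kN/m; ΣN' = 311.1 kN/m; ΣW sinα = 142.9 kN/m
Resisting = 201.7 + 311.1·tan24.7° = 201.7 + 143.1 = 344.8 kN/m
FS = 344.8 / 142.9 = 2.414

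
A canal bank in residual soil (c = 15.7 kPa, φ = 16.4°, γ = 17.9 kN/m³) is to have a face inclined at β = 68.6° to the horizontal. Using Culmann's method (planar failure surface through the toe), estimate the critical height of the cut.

Culmann's analysis gives the critical failure plane at α_cr = (β + φ)/2 = (68.6 + 16.4)/2 = 42.5°, and the critical height
H_c = (4c/γ) · sinβ cosφ / [1 − cos(β − φ)]
    = (4·15.7/17.9) · sin68.6°·cos16.4° / [1 − cos(52.2°)]
    = 3.508 · 0.9311·0.9593 / [1 − 0.6129]
    = 3.508 · 0.8932 / 0.3871
    = 8.10 m

H_c = 8.10 m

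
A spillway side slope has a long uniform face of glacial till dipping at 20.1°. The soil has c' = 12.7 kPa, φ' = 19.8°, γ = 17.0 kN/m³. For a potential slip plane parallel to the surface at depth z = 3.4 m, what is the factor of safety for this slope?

FS = 1.66

For an infinite slope with a slip plane parallel to the surface (no pore pressure): FS = [c' + γz cos²β tanφ'] / [γz sinβ cosβ].
γz = 17.0·3.4 = 57.80 kN/m²
Numerator = 12.7 + 57.80·cos²20.1°·tan19.8° = 12.7 + 57.80·0.8819·0.3600 = 31.052 kPa
Denominator = 57.80·sin20.1°·cos20.1° = 57.80·0.3437·0.9391 = 18.654 kPa
FS = 31.052 / 18.654 = 1.665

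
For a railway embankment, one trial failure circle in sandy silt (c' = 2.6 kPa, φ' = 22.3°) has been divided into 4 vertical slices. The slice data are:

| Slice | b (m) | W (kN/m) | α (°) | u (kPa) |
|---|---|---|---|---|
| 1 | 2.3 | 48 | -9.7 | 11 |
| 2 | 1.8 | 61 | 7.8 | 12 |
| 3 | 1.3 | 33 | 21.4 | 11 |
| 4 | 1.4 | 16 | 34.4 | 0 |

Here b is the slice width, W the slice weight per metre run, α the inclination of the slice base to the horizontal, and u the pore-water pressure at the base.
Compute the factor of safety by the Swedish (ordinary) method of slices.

Ordinary method of slices: FS = Σ[c'·Δl_i + (W_i cosα_i − u_i·Δl_i)·tanφ'] / Σ W_i sinα_i, with Δl_i = b_i / cosα_i.
Slice 1: Δl = 2.3/cos(-9.7°) = 2.333 m; N'_1 = 48·cos(-9.7°) − 11·2.333 = 21.6; c'Δl = 6.07; W sinα = -8.1
Slice 2: Δl = 1.8/cos7.8° = 1.817 m; N'_2 = 61·cos7.8° − 12·1.817 = 38.6; c'Δl = 4.72; W sinα = 8.3
Slice 3: Δl = 1.3/cos21.4° = 1.396 m; N'_3 = 33·cos21.4° − 11·1.396 = 15.4; c'Δl = 3.63; W sinα = 12.0
Slice 4: Δl = 1.4/cos34.4° = 1.697 m; N'_4 = 16·cos34.4° − 0·1.697 = 13.2; c'Δl = 4.41; W sinα = 9.0
Σc'Δl = 18.8 kN/m; ΣN' = 88.8 kN/m; ΣW sinα = 21.3 kN/m
Resisting = 18.8 + 88.8·tan22.3° = 18.8 + 36.4 = 55.3 kN/m
FS = 55.3 / 21.3 = 2.598

FS = 2.60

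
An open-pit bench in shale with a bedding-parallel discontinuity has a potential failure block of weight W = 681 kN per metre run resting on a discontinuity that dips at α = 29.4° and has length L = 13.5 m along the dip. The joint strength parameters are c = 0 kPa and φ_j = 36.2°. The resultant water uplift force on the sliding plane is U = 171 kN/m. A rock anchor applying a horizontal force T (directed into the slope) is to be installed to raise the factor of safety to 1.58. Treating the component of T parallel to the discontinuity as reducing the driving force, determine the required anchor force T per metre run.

Resolving forces along and normal to the sliding plane, with the horizontal anchor force T adding T·sinα to the effective normal force and T·cosα acting up the plane against the driving force:
FS = [cL + (W cosα − U + T sinα) tanφ_j] / [W sinα − T cosα]
Without the anchor: N' = 422.3 kN/m, driving T_d = 334.3 kN/m, resisting R = 0·13.5 + 422.3·tan36.2° = 309.1 kN/m, FS = 0.92.
Setting FS = 1.58 and solving for T:
1.58·(334.3 − T cos29.4°) = 309.1 + T sin29.4°·tan36.2°
T·(sin29.4°·tan36.2° + 1.58·cos29.4°) = 1.58·334.3 − 309.1
T·(0.4909·0.7319 + 1.58·0.8712) = 528.2 − 309.1 = 219.1
T·1.7358 = 219.1
T = 126.2 kN/m

T = 126 kN/m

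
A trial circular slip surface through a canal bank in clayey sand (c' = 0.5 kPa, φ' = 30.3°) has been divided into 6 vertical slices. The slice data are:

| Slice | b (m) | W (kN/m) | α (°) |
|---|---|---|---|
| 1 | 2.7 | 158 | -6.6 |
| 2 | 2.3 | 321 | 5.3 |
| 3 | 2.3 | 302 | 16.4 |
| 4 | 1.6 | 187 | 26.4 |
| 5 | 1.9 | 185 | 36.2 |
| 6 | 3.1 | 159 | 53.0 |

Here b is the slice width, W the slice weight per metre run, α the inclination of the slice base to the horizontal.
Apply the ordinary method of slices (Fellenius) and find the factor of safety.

FS = 1.68

Ordinary method of slices: FS = Σ[c'·Δl_i + (W_i cosα_i)·tanφ'] / Σ W_i sinα_i, with Δl_i = b_i / cosα_i.
Slice 1: Δl = 2.7/cos(-6.6°) = 2.718 m; N'_1 = 158·cos(-6.6°) = 157.0; c'Δl = 1.36; W sinα = -18.2
Slice 2: Δl = 2.3/cos5.3° = 2.310 m; N'_2 = 321·cos5.3° = 319.6; c'Δl = 1.15; W sinα = 29.7
Slice 3: Δl = 2.3/cos16.4° = 2.398 m; N'_3 = 302·cos16.4° = 289.7; c'Δl = 1.20; W sinα = 85.3
Slice 4: Δl = 1.6/cos26.4° = 1.786 m; N'_4 = 187·cos26.4° = 167.5; c'Δl = 0.89; W sinα = 83.1
Slice 5: Δl = 1.9/cos36.2° = 2.355 m; N'_5 = 185·cos36.2° = 149.3; c'Δl = 1.18; W sinα = 109.3
Slice 6: Δl = 3.1/cos53.0° = 5.151 m; N'_6 = 159·cos53.0° = 95.7; c'Δl = 2.58; W sinα = 127.0
Σc'Δl = 8.4 kN/m; ΣN' = 1178.8 kN/m; ΣW sinα = 416.1 kN/m
Resisting = 8.4 + 1178.8·tan30.3° = 8.4 + 688.8 = 697.2 kN/m
FS = 697.2 / 416.1 = 1.675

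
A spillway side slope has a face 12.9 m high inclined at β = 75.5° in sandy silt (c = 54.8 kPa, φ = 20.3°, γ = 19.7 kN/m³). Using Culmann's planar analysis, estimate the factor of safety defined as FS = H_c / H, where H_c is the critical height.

FS = 1.82

H_c = (4c/γ) · sinβ cosφ / [1 − cos(β − φ)]
    = (4·54.8/19.7) · sin75.5°·cos20.3° / [1 − cos55.2°]
    = 11.127 · 0.9080 / 0.4293 = 23.54 m
FS = H_c / H = 23.54 / 12.9 = 1.824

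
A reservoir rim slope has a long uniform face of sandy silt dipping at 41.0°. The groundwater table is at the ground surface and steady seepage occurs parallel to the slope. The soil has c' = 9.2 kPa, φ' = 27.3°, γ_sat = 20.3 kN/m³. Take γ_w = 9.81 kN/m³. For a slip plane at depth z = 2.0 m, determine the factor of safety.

With seepage parallel to the slope and the water table at the surface, the effective normal stress on the slip plane uses the buoyant unit weight γ' = γ_sat − γ_w while the driving shear stress uses γ_sat:
FS = [c' + γ' z cos²β tanφ'] / [γ_sat z sinβ cosβ]
γ' = 20.3 − 9.81 = 10.49 kN/m³
Numerator = 9.2 + 10.49·2.0·cos²41.0°·tan27.3° = 9.2 + 10.49·2.0·0.5696·0.5161 = 15.368 kPa
Denominator = 20.3·2.0·sin41.0°·cos41.0° = 20.3·2.0·0.6561·0.7547 = 20.102 kPa
FS = 15.368 / 20.102 = 0.764

FS = 0.76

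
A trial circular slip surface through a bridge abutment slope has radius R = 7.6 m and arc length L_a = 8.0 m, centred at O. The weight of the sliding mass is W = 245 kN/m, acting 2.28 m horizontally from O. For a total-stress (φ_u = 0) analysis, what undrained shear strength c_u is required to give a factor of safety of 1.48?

c_u = 13.6 kPa

FS = c_u·L_a·R / (W·d), so c_u = FS·W·d / (L_a·R).
c_u = 1.48·245·2.28 / (8.00·7.6) = 826.7 / 60.80 = 13.60 kPa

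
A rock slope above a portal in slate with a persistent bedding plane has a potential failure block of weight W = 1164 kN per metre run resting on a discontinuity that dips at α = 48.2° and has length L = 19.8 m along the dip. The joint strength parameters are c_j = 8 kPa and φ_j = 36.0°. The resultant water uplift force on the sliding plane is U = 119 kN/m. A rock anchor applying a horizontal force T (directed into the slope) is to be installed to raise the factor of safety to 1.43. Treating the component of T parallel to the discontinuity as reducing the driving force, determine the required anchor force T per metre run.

T = 405 kN/m

Resolving forces along and normal to the sliding plane, with the horizontal anchor force T adding T·sinα to the effective normal force and T·cosα acting up the plane against the driving force:
FS = [c_jL + (W cosα − U + T sinα) tanφ_j] / [W sinα − T cosα]
Without the anchor: N' = 656.8 kN/m, driving T_d = 867.7 kN/m, resisting R = 8·19.8 + 656.8·tan36.0° = 635.6 kN/m, FS = 0.73.
Setting FS = 1.43 and solving for T:
1.43·(867.7 − T cos48.2°) = 635.6 + T sin48.2°·tan36.0°
T·(sin48.2°·tan36.0° + 1.43·cos48.2°) = 1.43·867.7 − 635.6
T·(0.7455·0.7265 + 1.43·0.6665) = 1240.9 − 635.6 = 605.2
T·1.4948 = 605.2
T = 404.9 kN/m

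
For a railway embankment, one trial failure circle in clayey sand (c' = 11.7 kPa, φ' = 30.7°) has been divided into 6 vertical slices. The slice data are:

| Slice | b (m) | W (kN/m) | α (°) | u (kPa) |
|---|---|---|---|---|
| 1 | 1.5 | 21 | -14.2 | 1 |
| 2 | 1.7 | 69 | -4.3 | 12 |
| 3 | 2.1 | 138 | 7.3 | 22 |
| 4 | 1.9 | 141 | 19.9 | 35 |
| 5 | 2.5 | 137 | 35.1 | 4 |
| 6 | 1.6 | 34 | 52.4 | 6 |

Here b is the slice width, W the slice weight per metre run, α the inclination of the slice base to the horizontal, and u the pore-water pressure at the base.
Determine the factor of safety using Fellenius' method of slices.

FS = 2.15

Ordinary method of slices: FS = Σ[c'·Δl_i + (W_i cosα_i − u_i·Δl_i)·tanφ'] / Σ W_i sinα_i, with Δl_i = b_i / cosα_i.
Slice 1: Δl = 1.5/cos(-14.2°) = 1.547 m; N'_1 = 21·cos(-14.2°) − 1·1.547 = 18.8; c'Δl = 18.10; W sinα = -5.2
Slice 2: Δl = 1.7/cos(-4.3°) = 1.705 m; N'_2 = 69·cos(-4.3°) − 12·1.705 = 48.3; c'Δl = 19.95; W sinα = -5.2
Slice 3: Δl = 2.1/cos7.3° = 2.117 m; N'_3 = 138·cos7.3° − 22·2.117 = 90.3; c'Δl = 24.77; W sinα = 17.5
Slice 4: Δl = 1.9/cos19.9° = 2.021 m; N'_4 = 141·cos19.9° − 35·2.021 = 61.9; c'Δl = 23.64; W sinα = 48.0
Slice 5: Δl = 2.5/cos35.1° = 3.056 m; N'_5 = 137·cos35.1° − 4·3.056 = 99.9; c'Δl = 35.75; W sinα = 78.8
Slice 6: Δl = 1.6/cos52.4° = 2.622 m; N'_6 = 34·cos52.4° − 6·2.622 = 5.0; c'Δl = 30.68; W sinα = 26.9
Σc'Δl = 152.9 kN/m; ΣN' = 324.2 kN/m; ΣW sinα = 160.9 kN/m
Resisting = 152.9 + 324.2·tan30.7° = 152.9 + 192.5 = 345.4 kN/m
FS = 345.4 / 160.9 = 2.146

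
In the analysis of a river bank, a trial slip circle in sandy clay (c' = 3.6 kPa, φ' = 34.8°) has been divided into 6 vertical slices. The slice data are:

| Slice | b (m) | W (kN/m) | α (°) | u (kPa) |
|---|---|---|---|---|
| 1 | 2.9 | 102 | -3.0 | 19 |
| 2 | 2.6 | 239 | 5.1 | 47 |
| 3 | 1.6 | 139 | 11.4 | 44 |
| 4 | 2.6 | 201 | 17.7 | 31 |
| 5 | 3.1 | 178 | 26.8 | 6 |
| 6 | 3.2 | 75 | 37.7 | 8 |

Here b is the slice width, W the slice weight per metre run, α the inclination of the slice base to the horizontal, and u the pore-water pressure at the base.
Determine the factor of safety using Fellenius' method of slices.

Ordinary method of slices: FS = Σ[c'·Δl_i + (W_i cosα_i − u_i·Δl_i)·tanφ'] / Σ W_i sinα_i, with Δl_i = b_i / cosα_i.
Slice 1: Δl = 2.9/cos(-3.0°) = 2.904 m; N'_1 = 102·cos(-3.0°) − 19·2.904 = 46.7; c'Δl = 10.45; W sinα = -5.3
Slice 2: Δl = 2.6/cos5.1° = 2.610 m; N'_2 = 239·cos5.1° − 47·2.610 = 115.4; c'Δl = 9.40; W sinα = 21.2
Slice 3: Δl = 1.6/cos11.4° = 1.632 m; N'_3 = 139·cos11.4° − 44·1.632 = 64.4; c'Δl = 5.88; W sinα = 27.5
Slice 4: Δl = 2.6/cos17.7° = 2.729 m; N'_4 = 201·cos17.7° − 31·2.729 = 106.9; c'Δl = 9.83; W sinα = 61.1
Slice 5: Δl = 3.1/cos26.8° = 3.473 m; N'_5 = 178·cos26.8° − 6·3.473 = 138.0; c'Δl = 12.50; W sinα = 80.3
Slice 6: Δl = 3.2/cos37.7° = 4.044 m; N'_6 = 75·cos37.7° − 8·4.044 = 27.0; c'Δl = 14.56; W sinα = 45.9
Σc'Δl = 62.6 kN/m; ΣN' = 498.4 kN/m; ΣW sinα = 230.6 kN/m
Resisting = 62.6 + 498.4·tan34.8° = 62.6 + 346.4 = 409.0 kN/m
FS = 409.0 / 230.6 = 1.774

FS = 1.77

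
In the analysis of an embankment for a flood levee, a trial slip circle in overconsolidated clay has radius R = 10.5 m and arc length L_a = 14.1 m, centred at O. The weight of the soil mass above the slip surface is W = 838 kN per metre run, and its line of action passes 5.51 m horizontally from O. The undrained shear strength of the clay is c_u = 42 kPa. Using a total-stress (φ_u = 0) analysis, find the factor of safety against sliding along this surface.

FS = 1.35

Taking moments about the centre O, the resisting moment is provided by the undrained shear strength acting along the arc:
M_R = c_u·L_a·R = 42·14.10·10.5 = 6218.1 kN·m/m
M_D = W·d = 838·5.51 = 4617.4 kN·m/m
FS = M_R / M_D = 6218.1 / 4617.4 = 1.347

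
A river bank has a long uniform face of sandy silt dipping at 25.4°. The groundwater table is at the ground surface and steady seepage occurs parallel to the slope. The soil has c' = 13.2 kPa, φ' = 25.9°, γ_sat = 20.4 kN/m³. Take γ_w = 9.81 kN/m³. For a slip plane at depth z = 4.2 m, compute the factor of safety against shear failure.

FS = 0.93

With seepage parallel to the slope and the water table at the surface, the effective normal stress on the slip plane uses the buoyant unit weight γ' = γ_sat − γ_w while the driving shear stress uses γ_sat:
FS = [c' + γ' z cos²β tanφ'] / [γ_sat z sinβ cosβ]
γ' = 20.4 − 9.81 = 10.59 kN/m³
Numerator = 13.2 + 10.59·4.2·cos²25.4°·tan25.9° = 13.2 + 10.59·4.2·0.8160·0.4856 = 30.824 kPa
Denominator = 20.4·4.2·sin25.4°·cos25.4° = 20.4·4.2·0.4289·0.9033 = 33.199 kPa
FS = 30.824 / 33.199 = 0.928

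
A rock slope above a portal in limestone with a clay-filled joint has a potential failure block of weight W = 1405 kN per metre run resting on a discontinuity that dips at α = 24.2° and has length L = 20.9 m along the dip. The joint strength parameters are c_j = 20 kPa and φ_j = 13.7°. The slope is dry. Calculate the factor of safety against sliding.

Resolving the block weight along and normal to the plane and applying the Mohr–Coulomb strength on the joint:
N' = W cosα = 1405·cos24.2° = 1281.5 kN/m
Driving force T = W sinα = 1405·sin24.2° = 575.9 kN/m
Resisting force R = c_j·L + N'·tanφ_j = 20·20.9 + 1281.5·tan13.7° = 418.0 + 312.4 = 730.4 kN/m
FS = R / T = 730.4 / 575.9 = 1.268

FS = 1.27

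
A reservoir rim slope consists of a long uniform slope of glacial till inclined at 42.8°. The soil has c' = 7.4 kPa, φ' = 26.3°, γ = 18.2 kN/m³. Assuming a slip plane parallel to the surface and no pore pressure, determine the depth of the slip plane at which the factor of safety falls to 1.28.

Setting FS = 1.28 in FS = [c' + γz cos²β tanφ'] / [γz sinβ cosβ] and solving for z:
z = c' / [γ cosβ (FS·sinβ − cosβ·tanφ')]
  = 7.4 / [18.2·cos42.8°·(1.28·sin42.8° − cos42.8°·tan26.3°)]
  = 7.4 / [18.2·0.7337·(1.28·0.6794 − 0.7337·0.4942)]
  = 7.4 / 6.7711 = 1.093 m

z = 1.09 m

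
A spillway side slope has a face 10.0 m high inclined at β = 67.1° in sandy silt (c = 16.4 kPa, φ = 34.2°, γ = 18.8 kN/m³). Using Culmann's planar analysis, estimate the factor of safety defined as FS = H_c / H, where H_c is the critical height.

H_c = (4c/γ) · sinβ cosφ / [1 − cos(β − φ)]
    = (4·16.4/18.8) · sin67.1°·cos34.2° / [1 − cos32.9°]
    = 3.489 · 0.7619 / 0.1604 = 16.58 m
FS = H_c / H = 16.58 / 10.0 = 1.658

FS = 1.66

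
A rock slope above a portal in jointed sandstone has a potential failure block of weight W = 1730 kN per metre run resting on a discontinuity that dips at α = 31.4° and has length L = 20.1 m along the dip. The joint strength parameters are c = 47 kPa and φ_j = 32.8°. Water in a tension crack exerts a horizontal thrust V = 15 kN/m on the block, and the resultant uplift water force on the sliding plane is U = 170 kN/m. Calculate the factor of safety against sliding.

Resolving the block weight along and normal to the plane and applying the Mohr–Coulomb strength on the joint:
N' = W cosα − U − V sinα = 1730·cos31.4° − 170 − 15·sin31.4° = 1298.8 kN/m
Driving force T = W sinα + V cosα = 1730·sin31.4° + 15·cos31.4° = 914.1 kN/m
Resisting force R = c·L + N'·tanφ_j = 47·20.1 + 1298.8·tan32.8° = 944.7 + 837.0 = 1781.7 kN/m
FS = R / T = 1781.7 / 914.1 = 1.949

FS = 1.95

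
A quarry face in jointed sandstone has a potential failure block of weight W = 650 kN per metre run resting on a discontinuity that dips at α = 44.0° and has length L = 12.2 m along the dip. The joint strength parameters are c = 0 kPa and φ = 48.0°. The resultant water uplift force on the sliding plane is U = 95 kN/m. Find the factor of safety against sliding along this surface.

FS = 0.92

Resolving the block weight along and normal to the plane and applying the Mohr–Coulomb strength on the joint:
N' = W cosα − U = 650·cos44.0° − 95 = 372.6 kN/m
Driving force T = W sinα = 650·sin44.0° = 451.5 kN/m
Resisting force R = c·L + N'·tanφ = 0·12.2 + 372.6·tan48.0° = 0.0 + 413.8 = 413.8 kN/m
FS = R / T = 413.8 / 451.5 = 0.916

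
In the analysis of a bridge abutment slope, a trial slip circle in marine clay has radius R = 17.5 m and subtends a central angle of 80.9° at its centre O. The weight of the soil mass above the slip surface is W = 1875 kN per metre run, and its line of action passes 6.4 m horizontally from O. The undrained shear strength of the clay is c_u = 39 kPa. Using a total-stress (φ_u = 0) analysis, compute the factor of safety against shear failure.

Taking moments about the centre O, the resisting moment is provided by the undrained shear strength acting along the arc:
Arc length L_a = R·θ = 17.5·(80.9°·π/180) = 17.5·1.4120 = 24.71 m
M_R = c_u·L_a·R = 39·24.71·17.5 = 16864.2 kN·m/m
M_D = W·d = 1875·6.4 = 12000.0 kN·m/m
FS = M_R / M_D = 16864.2 / 12000.0 = 1.405

FS = 1.41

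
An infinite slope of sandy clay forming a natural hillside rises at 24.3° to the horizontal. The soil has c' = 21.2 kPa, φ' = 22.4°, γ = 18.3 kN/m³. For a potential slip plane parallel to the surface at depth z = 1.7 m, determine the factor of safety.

FS = 2.73

For an infinite slope with a slip plane parallel to the surface (no pore pressure): FS = [c' + γz cos²β tanφ'] / [γz sinβ cosβ].
γz = 18.3·1.7 = 31.11 kN/m²
Numerator = 21.2 + 31.11·cos²24.3°·tan22.4° = 21.2 + 31.11·0.8307·0.4122 = 31.851 kPa
Denominator = 31.11·sin24.3°·cos24.3° = 31.11·0.4115·0.9114 = 11.668 kPa
FS = 31.851 / 11.668 = 2.730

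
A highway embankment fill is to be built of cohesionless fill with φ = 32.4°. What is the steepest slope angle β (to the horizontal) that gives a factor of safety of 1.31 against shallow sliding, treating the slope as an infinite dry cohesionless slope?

β = 25.8°

For an infinite dry cohesionless slope FS = tanφ/tanβ, so tanβ = tanφ / FS.
tanβ = tan32.4° / 1.31 = 0.6346 / 1.31 = 0.4844
β = arctan(0.4844) = 25.85°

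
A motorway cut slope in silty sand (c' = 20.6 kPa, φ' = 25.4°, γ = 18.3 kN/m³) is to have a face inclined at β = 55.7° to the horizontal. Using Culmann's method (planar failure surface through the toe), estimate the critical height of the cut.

H_c = 24.60 m

Culmann's analysis gives the critical failure plane at α_cr = (β + φ')/2 = (55.7 + 25.4)/2 = 40.5°, and the critical height
H_c = (4c'/γ) · sinβ cosφ' / [1 − cos(β − φ')]
    = (4·20.6/18.3) · sin55.7°·cos25.4° / [1 − cos(30.3°)]
    = 4.503 · 0.8261·0.9033 / [1 − 0.8634]
    = 4.503 · 0.7462 / 0.1366
    = 24.60 m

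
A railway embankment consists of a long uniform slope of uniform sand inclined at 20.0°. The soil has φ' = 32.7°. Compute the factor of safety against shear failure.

For a dry cohesionless infinite slope the factor of safety is FS = tanφ' / tanβ.
FS = tan32.7° / tan20.0° = 0.6420 / 0.3640 = 1.764

FS = 1.76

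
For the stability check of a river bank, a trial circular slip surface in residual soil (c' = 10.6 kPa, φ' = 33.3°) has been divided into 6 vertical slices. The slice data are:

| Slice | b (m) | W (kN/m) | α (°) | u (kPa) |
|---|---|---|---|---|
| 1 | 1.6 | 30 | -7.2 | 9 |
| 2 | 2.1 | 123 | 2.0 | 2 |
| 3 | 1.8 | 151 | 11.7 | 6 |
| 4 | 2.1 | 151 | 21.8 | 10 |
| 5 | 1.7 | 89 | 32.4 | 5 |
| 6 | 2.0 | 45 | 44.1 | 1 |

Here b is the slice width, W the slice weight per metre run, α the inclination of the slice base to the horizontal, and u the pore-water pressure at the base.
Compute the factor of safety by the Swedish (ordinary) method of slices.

Ordinary method of slices: FS = Σ[c'·Δl_i + (W_i cosα_i − u_i·Δl_i)·tanφ'] / Σ W_i sinα_i, with Δl_i = b_i / cosα_i.
Slice 1: Δl = 1.6/cos(-7.2°) = 1.613 m; N'_1 = 30·cos(-7.2°) − 9·1.613 = 15.2; c'Δl = 17.09; W sinα = -3.8
Slice 2: Δl = 2.1/cos2.0° = 2.101 m; N'_2 = 123·cos2.0° − 2·2.101 = 118.7; c'Δl = 22.27; W sinα = 4.3
Slice 3: Δl = 1.8/cos11.7° = 1.838 m; N'_3 = 151·cos11.7° − 6·1.838 = 136.8; c'Δl = 19.48; W sinα = 30.6
Slice 4: Δl = 2.1/cos21.8° = 2.262 m; N'_4 = 151·cos21.8° − 10·2.262 = 117.6; c'Δl = 23.97; W sinα = 56.1
Slice 5: Δl = 1.7/cos32.4° = 2.013 m; N'_5 = 89·cos32.4° − 5·2.013 = 65.1; c'Δl = 21.34; W sinα = 47.7
Slice 6: Δl = 2.0/cos44.1° = 2.785 m; N'_6 = 45·cos44.1° − 1·2.785 = 29.5; c'Δl = 29.52; W sinα = 31.3
Σc'Δl = 133.7 kN/m; ΣN' = 483.0 kN/m; ΣW sinα = 166.2 kN/m
Resisting = 133.7 + 483.0·tan33.3° = 133.7 + 317.3 = 451.0 kN/m
FS = 451.0 / 166.2 = 2.713

FS = 2.71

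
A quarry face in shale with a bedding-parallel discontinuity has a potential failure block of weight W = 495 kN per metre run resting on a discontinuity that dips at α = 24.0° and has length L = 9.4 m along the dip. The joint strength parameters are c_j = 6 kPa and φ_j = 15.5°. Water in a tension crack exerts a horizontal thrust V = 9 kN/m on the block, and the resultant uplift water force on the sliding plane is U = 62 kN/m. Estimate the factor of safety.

FS = 0.78

Resolving the block weight along and normal to the plane and applying the Mohr–Coulomb strength on the joint:
N' = W cosα − U − V sinα = 495·cos24.0° − 62 − 9·sin24.0° = 386.5 kN/m
Driving force T = W sinα + V cosα = 495·sin24.0° + 9·cos24.0° = 209.6 kN/m
Resisting force R = c_j·L + N'·tanφ_j = 6·9.4 + 386.5·tan15.5° = 56.4 + 107.2 = 163.6 kN/m
FS = R / T = 163.6 / 209.6 = 0.781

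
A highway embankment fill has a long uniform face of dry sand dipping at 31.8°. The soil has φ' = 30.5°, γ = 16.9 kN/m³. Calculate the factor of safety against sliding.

FS = 0.95

For a dry cohesionless infinite slope the factor of safety is FS = tanφ' / tanβ.
FS = tan30.5° / tan31.8° = 0.5890 / 0.6200 = 0.950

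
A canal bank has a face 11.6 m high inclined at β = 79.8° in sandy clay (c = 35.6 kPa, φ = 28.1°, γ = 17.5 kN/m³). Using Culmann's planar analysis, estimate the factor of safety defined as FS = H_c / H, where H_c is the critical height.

FS = 1.60

H_c = (4c/γ) · sinβ cosφ / [1 − cos(β − φ)]
    = (4·35.6/17.5) · sin79.8°·cos28.1° / [1 − cos51.7°]
    = 8.137 · 0.8682 / 0.3802 = 18.58 m
FS = H_c / H = 18.58 / 11.6 = 1.602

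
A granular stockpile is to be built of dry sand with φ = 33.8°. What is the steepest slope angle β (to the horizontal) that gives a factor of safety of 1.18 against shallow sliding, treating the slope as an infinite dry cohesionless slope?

For an infinite dry cohesionless slope FS = tanφ/tanβ, so tanβ = tanφ / FS.
tanβ = tan33.8° / 1.18 = 0.6694 / 1.18 = 0.5673
β = arctan(0.5673) = 29.57°

β = 29.6°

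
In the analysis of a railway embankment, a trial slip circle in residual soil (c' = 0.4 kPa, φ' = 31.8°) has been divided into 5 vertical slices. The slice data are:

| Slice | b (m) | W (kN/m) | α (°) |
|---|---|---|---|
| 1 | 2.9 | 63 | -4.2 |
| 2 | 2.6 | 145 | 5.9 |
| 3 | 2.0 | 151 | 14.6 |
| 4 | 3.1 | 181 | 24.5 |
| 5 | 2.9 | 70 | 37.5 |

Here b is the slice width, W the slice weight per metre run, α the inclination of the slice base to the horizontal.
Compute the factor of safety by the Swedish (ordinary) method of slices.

FS = 2.18

Ordinary method of slices: FS = Σ[c'·Δl_i + (W_i cosα_i)·tanφ'] / Σ W_i sinα_i, with Δl_i = b_i / cosα_i.
Slice 1: Δl = 2.9/cos(-4.2°) = 2.908 m; N'_1 = 63·cos(-4.2°) = 62.8; c'Δl = 1.16; W sinα = -4.6
Slice 2: Δl = 2.6/cos5.9° = 2.614 m; N'_2 = 145·cos5.9° = 144.2; c'Δl = 1.05; W sinα = 14.9
Slice 3: Δl = 2.0/cos14.6° = 2.067 m; N'_3 = 151·cos14.6° = 146.1; c'Δl = 0.83; W sinα = 38.1
Slice 4: Δl = 3.1/cos24.5° = 3.407 m; N'_4 = 181·cos24.5° = 164.7; c'Δl = 1.36; W sinα = 75.1
Slice 5: Δl = 2.9/cos37.5° = 3.655 m; N'_5 = 70·cos37.5° = 55.5; c'Δl = 1.46; W sinα = 42.6
Σc'Δl = 5.9 kN/m; ΣN' = 573.4 kN/m; ΣW sinα = 166.0 kN/m
Resisting = 5.9 + 573.4·tan31.8° = 5.9 + 355.5 = 361.4 kN/m
FS = 361.4 / 166.0 = 2.177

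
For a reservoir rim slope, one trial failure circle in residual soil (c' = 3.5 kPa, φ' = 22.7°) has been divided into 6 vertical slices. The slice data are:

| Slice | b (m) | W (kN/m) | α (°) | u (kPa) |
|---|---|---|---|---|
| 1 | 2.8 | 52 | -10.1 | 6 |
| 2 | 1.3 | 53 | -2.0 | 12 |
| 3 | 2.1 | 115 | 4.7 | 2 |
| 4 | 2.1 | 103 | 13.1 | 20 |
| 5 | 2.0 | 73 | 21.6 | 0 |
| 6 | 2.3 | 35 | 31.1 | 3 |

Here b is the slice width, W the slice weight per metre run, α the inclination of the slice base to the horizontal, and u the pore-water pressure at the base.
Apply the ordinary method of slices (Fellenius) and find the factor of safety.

FS = 2.76

Ordinary method of slices: FS = Σ[c'·Δl_i + (W_i cosα_i − u_i·Δl_i)·tanφ'] / Σ W_i sinα_i, with Δl_i = b_i / cosα_i.
Slice 1: Δl = 2.8/cos(-10.1°) = 2.844 m; N'_1 = 52·cos(-10.1°) − 6·2.844 = 34.1; c'Δl = 9.95; W sinα = -9.1
Slice 2: Δl = 1.3/cos(-2.0°) = 1.301 m; N'_2 = 53·cos(-2.0°) − 12·1.301 = 37.4; c'Δl = 4.55; W sinα = -1.8
Slice 3: Δl = 2.1/cos4.7° = 2.107 m; N'_3 = 115·cos4.7° − 2·2.107 = 110.4; c'Δl = 7.37; W sinα = 9.4
Slice 4: Δl = 2.1/cos13.1° = 2.156 m; N'_4 = 103·cos13.1° − 20·2.156 = 57.2; c'Δl = 7.55; W sinα = 23.3
Slice 5: Δl = 2.0/cos21.6° = 2.151 m; N'_5 = 73·cos21.6° − 0·2.151 = 67.9; c'Δl = 7.53; W sinα = 26.9
Slice 6: Δl = 2.3/cos31.1° = 2.686 m; N'_6 = 35·cos31.1° − 3·2.686 = 21.9; c'Δl = 9.40; W sinα = 18.1
Σc'Δl = 46.4 kN/m; ΣN' = 328.9 kN/m; ΣW sinα = 66.8 kN/m
Resisting = 46.4 + 328.9·tan22.7° = 46.4 + 137.6 = 183.9 kN/m
FS = 183.9 / 66.8 = 2.755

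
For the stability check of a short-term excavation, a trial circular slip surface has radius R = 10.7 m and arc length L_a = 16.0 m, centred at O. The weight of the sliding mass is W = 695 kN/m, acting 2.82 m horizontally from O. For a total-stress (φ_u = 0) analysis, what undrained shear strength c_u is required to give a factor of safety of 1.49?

FS = c_u·L_a·R / (W·d), so c_u = FS·W·d / (L_a·R).
c_u = 1.49·695·2.82 / (16.00·10.7) = 2920.3 / 171.20 = 17.06 kPa

c_u = 17.1 kPa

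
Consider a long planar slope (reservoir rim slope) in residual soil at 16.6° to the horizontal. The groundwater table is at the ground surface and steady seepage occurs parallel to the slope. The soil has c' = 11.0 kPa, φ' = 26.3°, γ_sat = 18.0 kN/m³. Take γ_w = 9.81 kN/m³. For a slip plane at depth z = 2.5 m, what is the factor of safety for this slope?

FS = 1.65

With seepage parallel to the slope and the water table at the surface, the effective normal stress on the slip plane uses the buoyant unit weight γ' = γ_sat − γ_w while the driving shear stress uses γ_sat:
FS = [c' + γ' z cos²β tanφ'] / [γ_sat z sinβ cosβ]
γ' = 18.0 − 9.81 = 8.19 kN/m³
Numerator = 11.0 + 8.19·2.5·cos²16.6°·tan26.3° = 11.0 + 8.19·2.5·0.9184·0.4942 = 20.293 kPa
Denominator = 18.0·2.5·sin16.6°·cos16.6° = 18.0·2.5·0.2857·0.9583 = 12.320 kPa
FS = 20.293 / 12.320 = 1.647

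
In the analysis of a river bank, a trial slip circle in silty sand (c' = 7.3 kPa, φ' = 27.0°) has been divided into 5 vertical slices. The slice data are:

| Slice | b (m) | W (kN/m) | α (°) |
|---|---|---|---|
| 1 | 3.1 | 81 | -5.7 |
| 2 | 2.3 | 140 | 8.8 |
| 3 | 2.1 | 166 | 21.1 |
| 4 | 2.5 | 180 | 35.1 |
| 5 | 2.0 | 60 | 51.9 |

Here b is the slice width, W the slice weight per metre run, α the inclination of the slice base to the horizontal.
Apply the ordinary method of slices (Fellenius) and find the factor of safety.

FS = 1.73

Ordinary method of slices: FS = Σ[c'·Δl_i + (W_i cosα_i)·tanφ'] / Σ W_i sinα_i, with Δl_i = b_i / cosα_i.
Slice 1: Δl = 3.1/cos(-5.7°) = 3.115 m; N'_1 = 81·cos(-5.7°) = 80.6; c'Δl = 22.74; W sinα = -8.0
Slice 2: Δl = 2.3/cos8.8° = 2.327 m; N'_2 = 140·cos8.8° = 138.4; c'Δl = 16.99; W sinα = 21.4
Slice 3: Δl = 2.1/cos21.1° = 2.251 m; N'_3 = 166·cos21.1° = 154.9; c'Δl = 16.43; W sinα = 59.8
Slice 4: Δl = 2.5/cos35.1° = 3.056 m; N'_4 = 180·cos35.1° = 147.3; c'Δl = 22.31; W sinα = 103.5
Slice 5: Δl = 2.0/cos51.9° = 3.241 m; N'_5 = 60·cos51.9° = 37.0; c'Δl = 23.66; W sinα = 47.2
Σc'Δl = 102.1 kN/m; ΣN' = 558.1 kN/m; ΣW sinα = 223.8 kN/m
Resisting = 102.1 + 558.1·tan27.0° = 102.1 + 284.4 = 386.5 kN/m
FS = 386.5 / 223.8 = 1.727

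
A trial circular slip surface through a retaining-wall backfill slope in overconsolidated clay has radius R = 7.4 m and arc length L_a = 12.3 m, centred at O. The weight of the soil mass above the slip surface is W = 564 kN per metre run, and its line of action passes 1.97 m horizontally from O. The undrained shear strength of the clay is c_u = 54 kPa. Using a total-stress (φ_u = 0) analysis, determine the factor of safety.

FS = 4.42

Taking moments about the centre O, the resisting moment is provided by the undrained shear strength acting along the arc:
M_R = c_u·L_a·R = 54·12.30·7.4 = 4915.1 kN·m/m
M_D = W·d = 564·1.97 = 1111.1 kN·m/m
FS = M_R / M_D = 4915.1 / 1111.1 = 4.424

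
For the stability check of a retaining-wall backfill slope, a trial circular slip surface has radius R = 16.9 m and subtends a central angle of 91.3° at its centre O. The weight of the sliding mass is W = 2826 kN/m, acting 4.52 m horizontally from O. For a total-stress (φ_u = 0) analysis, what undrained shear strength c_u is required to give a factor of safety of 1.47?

c_u = 41.3 kPa

FS = c_u·L_a·R / (W·d), so c_u = FS·W·d / (L_a·R).
Arc length L_a = R·θ = 16.9·(91.3°·π/180) = 16.9·1.5935 = 26.93 m
c_u = 1.47·2826·4.52 / (26.93·16.9) = 18777.1 / 455.12 = 41.26 kPa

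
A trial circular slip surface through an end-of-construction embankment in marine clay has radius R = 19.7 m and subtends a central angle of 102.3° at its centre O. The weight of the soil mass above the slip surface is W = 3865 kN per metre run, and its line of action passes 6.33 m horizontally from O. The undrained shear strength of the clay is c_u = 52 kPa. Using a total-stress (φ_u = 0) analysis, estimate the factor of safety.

FS = 1.47

Taking moments about the centre O, the resisting moment is provided by the undrained shear strength acting along the arc:
Arc length L_a = R·θ = 19.7·(102.3°·π/180) = 19.7·1.7855 = 35.17 m
M_R = c_u·L_a·R = 52·35.17·19.7 = 36032.0 kN·m/m
M_D = W·d = 3865·6.33 = 24465.5 kN·m/m
FS = M_R / M_D = 36032.0 / 24465.5 = 1.473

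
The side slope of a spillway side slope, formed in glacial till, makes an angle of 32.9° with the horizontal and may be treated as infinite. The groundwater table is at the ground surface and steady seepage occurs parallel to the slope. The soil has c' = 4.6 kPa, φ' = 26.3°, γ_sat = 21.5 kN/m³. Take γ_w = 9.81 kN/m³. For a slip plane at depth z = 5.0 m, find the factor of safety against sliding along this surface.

FS = 0.51

With seepage parallel to the slope and the water table at the surface, the effective normal stress on the slip plane uses the buoyant unit weight γ' = γ_sat − γ_w while the driving shear stress uses γ_sat:
FS = [c' + γ' z cos²β tanφ'] / [γ_sat z sinβ cosβ]
γ' = 21.5 − 9.81 = 11.69 kN/m³
Numerator = 4.6 + 11.69·5.0·cos²32.9°·tan26.3° = 4.6 + 11.69·5.0·0.7050·0.4942 = 24.965 kPa
Denominator = 21.5·5.0·sin32.9°·cos32.9° = 21.5·5.0·0.5432·0.8396 = 49.026 kPa
FS = 24.965 / 49.026 = 0.509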